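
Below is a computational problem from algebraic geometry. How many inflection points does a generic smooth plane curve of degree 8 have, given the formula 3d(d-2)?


For a general smooth plane curve C of degree d, the inflection points are
the intersection of C with its Hessian curve, which has degree 3(d-2).
By Bezout, the total intersection number is d * 3(d-2) = 8 * 18 = 144.
For a general curve every flex is ordinary, so each contributes
multiplicity 1 to C·Hess(C), and the number of distinct inflection
points is 3d(d-2).
Inflection points = 3*8*(8-2) = 3*8*6 = 144

144


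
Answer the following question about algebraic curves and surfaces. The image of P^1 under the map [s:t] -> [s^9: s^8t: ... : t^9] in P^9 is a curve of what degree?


The rational normal curve in P^9 is the image of P^1 under the 9-uple Veronese.
A general hyperplane in P^9 pulls back to a degree-9 form on P^1, which has 9 zeros,
so the curve meets a general hyperplane in 9 points. Degree = 9.

9


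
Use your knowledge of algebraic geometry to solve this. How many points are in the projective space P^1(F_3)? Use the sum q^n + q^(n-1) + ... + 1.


P^1(F_3) has (q^(n+1) - 1)/(q - 1) points.
= 3^1 + 3^0
= 3 + 1
= 4

4


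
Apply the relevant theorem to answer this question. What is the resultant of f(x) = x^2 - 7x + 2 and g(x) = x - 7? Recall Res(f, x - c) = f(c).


For Res(f, x - c), we evaluate f at x = c.
f(7) = 7^2 - 7*7 + 2
= 49 - 49 + 2
= 0 + 2 = 2
Res(f, g) = 2

2


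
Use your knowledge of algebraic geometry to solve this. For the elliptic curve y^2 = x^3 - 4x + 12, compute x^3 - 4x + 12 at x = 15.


Compute x^3 - 4x + 12 at x = 15:
x^3 = 15^3 = 3375
(-4)*x = (-4)*15 = -60
Sum: 3375 - 60 + 12 = 3327

3327


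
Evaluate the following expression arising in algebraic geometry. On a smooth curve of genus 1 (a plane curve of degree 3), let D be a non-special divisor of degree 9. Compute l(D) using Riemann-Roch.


First, compute the genus of a smooth plane curve of degree 3:
g = (d-1)(d-2)/2 = (3-1)(3-2)/2 = 1
For a non-special divisor D (i.e., h^1(D) = 0), Riemann-Roch gives:
l(D) = deg(D) - g + 1
Since deg(D) = 9 >= 2g - 1 = 1, D is non-special.
l(D) = 9 - 1 + 1 = 9

9


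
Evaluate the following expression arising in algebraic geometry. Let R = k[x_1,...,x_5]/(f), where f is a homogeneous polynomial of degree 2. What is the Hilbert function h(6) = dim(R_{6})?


For R = k[x_1,...,x_n]/(f) with f homogeneous of degree e:
The Hilbert series is (1 - t^e)/(1 - t)^n.
So h(d) = C(d+n-1, n-1) - C(d-e+n-1, n-1) for d >= e.
With n=5, e=2, d=6:
C(6+5-1, 5-1) = C(10, 4) = 210
C(6-2+5-1, 5-1) = C(8, 4) = 70
h(6) = 210 - 70 = 140

140


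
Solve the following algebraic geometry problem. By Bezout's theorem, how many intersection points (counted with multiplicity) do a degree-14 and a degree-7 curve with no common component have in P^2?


Bezout's theorem states the intersection count equals the product of degrees.
Intersection count = 14 * 7 = 98

98


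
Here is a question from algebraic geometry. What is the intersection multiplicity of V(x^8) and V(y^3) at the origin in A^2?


The intersection multiplicity of V(x^a) and V(y^b) at the origin is:
I(O; V(x^8), V(y^3)) = dim_k(k[x,y]/(x^8, y^3))
A basis for k[x,y]/(x^8, y^3) is the set of monomials x^i * y^j
where 0 <= i < 8 and 0 <= j < 3.
The number of such monomials is 8 * 3 = 24

24


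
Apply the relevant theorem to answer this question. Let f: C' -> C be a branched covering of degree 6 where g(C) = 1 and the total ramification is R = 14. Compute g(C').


Riemann-Hurwitz formula: 2g' - 2 = d(2g - 2) + R
Given: d = 6, g = 1, R = 14
2g' - 2 = 6*(2*1 - 2) + 14
2g' - 2 = 6*0 + 14
2g' - 2 = 0 + 14 = 14
2g' = 16
g' = 8

8


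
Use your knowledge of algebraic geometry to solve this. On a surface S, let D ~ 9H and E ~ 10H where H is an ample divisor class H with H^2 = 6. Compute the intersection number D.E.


Using bilinearity of the intersection pairing on a surface S:
(aH).(bH) = ab * (H.H)
We have H^2 = 6.
D.E = (9H).(10H) = 9*10*6
= 90*6
= 540

540


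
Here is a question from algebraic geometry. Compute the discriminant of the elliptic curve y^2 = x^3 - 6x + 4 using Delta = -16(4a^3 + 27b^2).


Compute each component:
4a^3 = 4*(-6)^3 = 4*(-216) = -864
27b^2 = 27*4^2 = 27*16 = 432
4a^3 + 27b^2 = -864 + 432 = -432
Delta = -16*(-432) = 6912

6912


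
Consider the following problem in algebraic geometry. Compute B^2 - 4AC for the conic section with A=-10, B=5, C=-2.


The discriminant of a conic Ax^2 + Bxy + Cy^2 + ... = 0 is B^2 - 4AC.
B^2 = 5^2 = 25
4AC = 4*(-10)*(-2) = 80
Discriminant = 25 - 80 = -55

-55


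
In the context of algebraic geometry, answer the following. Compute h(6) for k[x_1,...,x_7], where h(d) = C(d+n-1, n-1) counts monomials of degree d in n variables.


The Hilbert function for the polynomial ring in 7 variables is:
h(d) = C(d+n-1, n-1)
h(6) = C(6+7-1, 7-1) = C(12, 6)
= 12! / (6! * 6!)
= 924

924


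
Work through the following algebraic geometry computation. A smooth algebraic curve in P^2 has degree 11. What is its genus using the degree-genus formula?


Using the genus formula for smooth plane curves:
g = (d-1)(d-2)/2
g = (11-1)(11-2)/2
g = 10*9/2
g = 90/2 = 45

45


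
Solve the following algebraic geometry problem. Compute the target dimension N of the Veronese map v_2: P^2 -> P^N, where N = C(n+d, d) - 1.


The Veronese embedding v_d: P^n -> P^N maps each point to all
degree-d monomials in n+1 homogeneous coordinates.
N = C(n+d, d) - 1
N = C(2+2, 2) - 1
N = C(4, 2) - 1
C(4, 2) = 6
N = 6 - 1 = 5

5


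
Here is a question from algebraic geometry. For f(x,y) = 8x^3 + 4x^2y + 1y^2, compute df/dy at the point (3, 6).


df/dy = 4*x^2 + 2*1*y^1
At (3,6): 4*3^2 + 2*1*6^1
= 36 + 12
= 48

48


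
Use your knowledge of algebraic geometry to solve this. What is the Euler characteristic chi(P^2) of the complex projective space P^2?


The complex projective space P^2 has one cell in each even real dimension 0, 2, ..., 4.
The cohomology groups are H^{2k}(P^2) = Z for k = 0,...,2, and 0 otherwise.
Euler characteristic = sum of Betti numbers = 1 per even-dimensional cohomology group.
chi(P^2) = 2 + 1 = 3

3


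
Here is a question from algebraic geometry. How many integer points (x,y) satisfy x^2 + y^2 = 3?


Systematically check integer values of x where x^2 <= 3.
For each valid x, check if 3 - x^2 is a perfect square.
Total integer solutions found: 0

0


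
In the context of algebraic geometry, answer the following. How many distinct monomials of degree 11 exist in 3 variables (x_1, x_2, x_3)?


The number of degree-11 monomials in 3 variables is C(d+n-1, n-1).
= C(11+3-1, 3-1) = C(13, 2)
= 78

78


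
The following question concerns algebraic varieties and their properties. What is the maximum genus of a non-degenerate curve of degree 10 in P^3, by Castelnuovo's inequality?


Castelnuovo's bound: write d - 1 = m(r-1) + epsilon with 0 <= epsilon < r-1.
d - 1 = 10 - 1 = 9
r - 1 = 3 - 1 = 2
9 = 4*2 + 1, so m = 4, epsilon = 1
pi(d, r) = m(m-1)(r-1)/2 + m*epsilon
= 4*3*2/2 + 4*1
= 24/2 + 4
= 12 + 4 = 16

16


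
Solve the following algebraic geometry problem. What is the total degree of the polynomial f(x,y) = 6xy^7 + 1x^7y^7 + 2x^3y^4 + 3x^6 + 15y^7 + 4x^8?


Examine each term for its total degree (sum of exponents).
  Term '6xy^7' has total degree 1+7 = 8.
  Term '1x^7y^7' has total degree 7+7 = 14.
  Term '2x^3y^4' has total degree 3+4 = 7.
  Term '3x^6' has total degree 6+0 = 6.
  Term '15y^7' has total degree 0+7 = 7.
  Term '4x^8' has total degree 8+0 = 8.
The maximum total degree among all terms is 14.

14


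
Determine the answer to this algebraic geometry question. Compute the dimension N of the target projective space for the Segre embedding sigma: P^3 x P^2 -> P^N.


The Segre embedding maps P^m x P^n into P^N via
all products of coordinates from each factor.
N = (m+1)(n+1) - 1
N = (3+1)(2+1) - 1
N = 4*3 - 1
N = 12 - 1 = 11

11


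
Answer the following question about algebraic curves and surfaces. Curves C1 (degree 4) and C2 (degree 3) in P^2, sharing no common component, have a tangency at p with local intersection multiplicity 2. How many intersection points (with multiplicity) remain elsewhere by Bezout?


By Bezout's theorem, the total intersection number is d1 * d2.
Total = 4 * 3 = 12
Intersection multiplicity at p = 2
Remaining intersections = 12 - 2 = 10

10


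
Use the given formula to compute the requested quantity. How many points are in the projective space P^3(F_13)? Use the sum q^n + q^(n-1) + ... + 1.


P^3(F_13) has (q^(n+1) - 1)/(q - 1) points.
= 13^3 + 13^2 + 13^1 + 13^0
= 2197 + 169 + 13 + 1
= 2380

2380


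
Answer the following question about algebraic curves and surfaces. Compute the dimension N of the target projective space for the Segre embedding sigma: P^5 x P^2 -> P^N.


The Segre embedding maps P^m x P^n into P^N via
all products of coordinates from each factor.
N = (m+1)(n+1) - 1
N = (5+1)(2+1) - 1
N = 6*3 - 1
N = 18 - 1 = 17

17


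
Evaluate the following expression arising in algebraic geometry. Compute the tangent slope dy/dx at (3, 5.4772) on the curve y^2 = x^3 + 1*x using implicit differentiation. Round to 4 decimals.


Using implicit differentiation of y^2 = x^3 + 1*x:
2y * dy/dx = 3x^2 + 1
dy/dx = (3x^2 + 1)/(2y)
Numerator: 3*3^2 + 1 = 28
Denominator: 2*5.4772 = 10.9544
dy/dx = 28/10.9544 = 2.5561

2.5561


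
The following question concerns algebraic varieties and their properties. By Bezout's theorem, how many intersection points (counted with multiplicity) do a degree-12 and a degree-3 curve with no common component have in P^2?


Bezout's theorem states the intersection count equals the product of degrees.
Intersection count = 12 * 3 = 36

36


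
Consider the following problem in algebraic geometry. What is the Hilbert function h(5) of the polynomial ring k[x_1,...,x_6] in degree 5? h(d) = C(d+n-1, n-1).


The Hilbert function for the polynomial ring in 6 variables is:
h(d) = C(d+n-1, n-1)
h(5) = C(5+6-1, 6-1) = C(10, 5)
= 10! / (5! * 5!)
= 252

252


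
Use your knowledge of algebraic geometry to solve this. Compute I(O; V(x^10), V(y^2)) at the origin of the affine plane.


The intersection multiplicity of V(x^a) and V(y^b) at the origin is:
I(O; V(x^10), V(y^2)) = dim_k(k[x,y]/(x^10, y^2))
A basis for k[x,y]/(x^10, y^2) is the set of monomials x^i * y^j
where 0 <= i < 10 and 0 <= j < 2.
The number of such monomials is 10 * 2 = 20

20


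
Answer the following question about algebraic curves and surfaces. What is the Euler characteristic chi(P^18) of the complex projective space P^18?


The complex projective space P^18 has one cell in each even real dimension 0, 2, ..., 36.
The cohomology groups are H^{2k}(P^18) = Z for k = 0,...,18, and 0 otherwise.
Euler characteristic = sum of Betti numbers = 1 per even-dimensional cohomology group.
chi(P^18) = 18 + 1 = 19

19


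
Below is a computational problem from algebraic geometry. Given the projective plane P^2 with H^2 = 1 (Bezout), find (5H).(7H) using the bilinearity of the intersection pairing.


Using bilinearity of the intersection pairing on the projective plane P^2:
(aH).(bH) = ab * (H.H)
We have H^2 = 1 (Bezout).
D.E = (5H).(7H) = 5*7*1
= 35*1
= 35

35


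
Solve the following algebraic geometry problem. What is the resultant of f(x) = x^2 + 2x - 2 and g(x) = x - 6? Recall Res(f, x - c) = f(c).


For Res(f, x - c), we evaluate f at x = c.
f(6) = 6^2 + 2*6 - 2
= 36 + 12 - 2
= 48 - 2 = 46
Res(f, g) = 46

46


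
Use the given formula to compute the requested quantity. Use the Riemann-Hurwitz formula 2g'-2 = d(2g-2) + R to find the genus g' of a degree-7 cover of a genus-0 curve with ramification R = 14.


Riemann-Hurwitz formula: 2g' - 2 = d(2g - 2) + R
Given: d = 7, g = 0, R = 14
2g' - 2 = 7*(2*0 - 2) + 14
2g' - 2 = 7*(-2) + 14
2g' - 2 = -14 + 14 = 0
2g' = 2
g' = 1

1


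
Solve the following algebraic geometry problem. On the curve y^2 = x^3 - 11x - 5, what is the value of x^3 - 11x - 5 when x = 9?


Compute x^3 - 11x - 5 at x = 9:
x^3 = 9^3 = 729
(-11)*x = (-11)*9 = -99
Sum: 729 - 99 - 5 = 625

625


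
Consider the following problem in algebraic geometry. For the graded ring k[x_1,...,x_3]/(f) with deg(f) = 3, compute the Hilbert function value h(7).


For R = k[x_1,...,x_n]/(f) with f homogeneous of degree e:
The Hilbert series is (1 - t^e)/(1 - t)^n.
So h(d) = C(d+n-1, n-1) - C(d-e+n-1, n-1) for d >= e.
With n=3, e=3, d=7:
C(7+3-1, 3-1) = C(9, 2) = 36
C(7-3+3-1, 3-1) = C(6, 2) = 15
h(7) = 36 - 15 = 21

21


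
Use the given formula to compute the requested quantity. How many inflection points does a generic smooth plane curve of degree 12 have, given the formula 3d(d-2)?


For a general smooth plane curve C of degree d, the inflection points are
the intersection of C with its Hessian curve, which has degree 3(d-2).
By Bezout, the total intersection number is d * 3(d-2) = 12 * 30 = 360.
For a general curve every flex is ordinary, so each contributes
multiplicity 1 to C·Hess(C), and the number of distinct inflection
points is 3d(d-2).
Inflection points = 3*12*(12-2) = 3*12*10 = 360

360


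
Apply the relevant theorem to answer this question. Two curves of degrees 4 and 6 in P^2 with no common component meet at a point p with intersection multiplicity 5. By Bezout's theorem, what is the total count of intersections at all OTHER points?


By Bezout's theorem, the total intersection number is d1 * d2.
Total = 4 * 6 = 24
Intersection multiplicity at p = 5
Remaining intersections = 24 - 5 = 19

19


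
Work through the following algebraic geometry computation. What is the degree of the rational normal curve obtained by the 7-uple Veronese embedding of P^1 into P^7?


The rational normal curve in P^7 is the image of P^1 under the 7-uple Veronese.
A general hyperplane in P^7 pulls back to a degree-7 form on P^1, which has 7 zeros,
so the curve meets a general hyperplane in 7 points. Degree = 7.

7


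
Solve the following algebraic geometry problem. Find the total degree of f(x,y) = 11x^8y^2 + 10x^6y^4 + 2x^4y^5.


Examine each term for its total degree (sum of exponents).
  Term '11x^8y^2' has total degree 8+2 = 10.
  Term '10x^6y^4' has total degree 6+4 = 10.
  Term '2x^4y^5' has total degree 4+5 = 9.
The maximum total degree among all terms is 10.

10


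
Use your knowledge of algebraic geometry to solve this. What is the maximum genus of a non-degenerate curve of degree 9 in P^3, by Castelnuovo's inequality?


Castelnuovo's bound: write d - 1 = m(r-1) + epsilon with 0 <= epsilon < r-1.
d - 1 = 9 - 1 = 8
r - 1 = 3 - 1 = 2
8 = 4*2 + 0, so m = 4, epsilon = 0
pi(d, r) = m(m-1)(r-1)/2 + m*epsilon
= 4*3*2/2 + 4*0
= 24/2 + 0
= 12 + 0 = 12

12


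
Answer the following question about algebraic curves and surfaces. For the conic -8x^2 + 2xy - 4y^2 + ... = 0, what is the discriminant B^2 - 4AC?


The discriminant of a conic Ax^2 + Bxy + Cy^2 + ... = 0 is B^2 - 4AC.
B^2 = 2^2 = 4
4AC = 4*(-8)*(-4) = 128
Discriminant = 4 - 128 = -124

-124


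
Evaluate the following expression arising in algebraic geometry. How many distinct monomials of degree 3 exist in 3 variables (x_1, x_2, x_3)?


The number of degree-3 monomials in 3 variables is C(d+n-1, n-1).
= C(3+3-1, 3-1) = C(5, 2)
= 10

10


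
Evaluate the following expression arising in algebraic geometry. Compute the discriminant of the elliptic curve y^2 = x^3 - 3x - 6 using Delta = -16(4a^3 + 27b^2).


Compute each component:
4a^3 = 4*(-3)^3 = 4*(-27) = -108
27b^2 = 27*(-6)^2 = 27*36 = 972
4a^3 + 27b^2 = -108 + 972 = 864
Delta = -16*864 = -13824

-13824


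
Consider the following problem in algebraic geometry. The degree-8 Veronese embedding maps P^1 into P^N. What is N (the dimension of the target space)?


The Veronese embedding v_d: P^n -> P^N maps each point to all
degree-d monomials in n+1 homogeneous coordinates.
N = C(n+d, d) - 1
N = C(1+8, 8) - 1
N = C(9, 8) - 1
C(9, 8) = 9
N = 9 - 1 = 8

8


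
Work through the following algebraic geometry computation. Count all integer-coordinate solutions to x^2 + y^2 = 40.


Systematically check integer values of x where x^2 <= 40.
For each valid x, check if 40 - x^2 is a perfect square.
x=2: 40 - 4 = 36, sqrt = 6 (valid)
x=6: 40 - 36 = 4, sqrt = 2 (valid)
Total integer solutions found: 8

8


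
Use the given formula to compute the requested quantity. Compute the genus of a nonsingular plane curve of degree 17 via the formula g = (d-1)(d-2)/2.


Using the genus formula for smooth plane curves:
g = (d-1)(d-2)/2
g = (17-1)(17-2)/2
g = 16*15/2
g = 240/2 = 120

120


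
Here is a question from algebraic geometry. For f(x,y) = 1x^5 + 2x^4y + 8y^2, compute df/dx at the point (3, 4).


df/dx = 5*1*x^4 + 4*2*x^3*y
At (3,4): 5*1*3^4 + 4*2*3^3*4
= 405 + 864
= 1269

1269


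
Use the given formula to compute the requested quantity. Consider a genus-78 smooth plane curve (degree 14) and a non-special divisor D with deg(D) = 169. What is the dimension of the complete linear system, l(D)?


First, compute the genus of a smooth plane curve of degree 14:
g = (d-1)(d-2)/2 = (14-1)(14-2)/2 = 78
For a non-special divisor D (i.e., h^1(D) = 0), Riemann-Roch gives:
l(D) = deg(D) - g + 1
Since deg(D) = 169 >= 2g - 1 = 155, D is non-special.
l(D) = 169 - 78 + 1 = 92

92


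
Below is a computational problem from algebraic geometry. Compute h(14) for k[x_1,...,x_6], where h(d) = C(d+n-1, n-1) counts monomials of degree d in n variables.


The Hilbert function for the polynomial ring in 6 variables is:
h(d) = C(d+n-1, n-1)
h(14) = C(14+6-1, 6-1) = C(19, 5)
= 19! / (5! * 14!)
= 11628

11628


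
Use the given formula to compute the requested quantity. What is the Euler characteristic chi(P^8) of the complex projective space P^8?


The complex projective space P^8 has one cell in each even real dimension 0, 2, ..., 16.
The cohomology groups are H^{2k}(P^8) = Z for k = 0,...,8, and 0 otherwise.
Euler characteristic = sum of Betti numbers = 1 per even-dimensional cohomology group.
chi(P^8) = 8 + 1 = 9

9


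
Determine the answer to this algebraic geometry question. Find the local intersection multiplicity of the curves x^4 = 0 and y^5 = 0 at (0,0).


The intersection multiplicity of V(x^a) and V(y^b) at the origin is:
I(O; V(x^4), V(y^5)) = dim_k(k[x,y]/(x^4, y^5))
A basis for k[x,y]/(x^4, y^5) is the set of monomials x^i * y^j
where 0 <= i < 4 and 0 <= j < 5.
The number of such monomials is 4 * 5 = 20

20


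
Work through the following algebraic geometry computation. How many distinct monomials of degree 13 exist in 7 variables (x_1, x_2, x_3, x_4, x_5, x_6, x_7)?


The number of degree-13 monomials in 7 variables is C(d+n-1, n-1).
= C(13+7-1, 7-1) = C(19, 6)
= 27132

27132


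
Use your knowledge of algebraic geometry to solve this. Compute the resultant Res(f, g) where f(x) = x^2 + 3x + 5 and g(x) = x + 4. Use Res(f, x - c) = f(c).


For Res(f, x - c), we evaluate f at x = c.
f(-4) = (-4)^2 + 3*(-4) + 5
= 16 - 12 + 5
= 4 + 5 = 9
Res(f, g) = 9

9


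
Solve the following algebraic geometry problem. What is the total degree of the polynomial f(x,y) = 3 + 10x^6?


Examine each term for its total degree (sum of exponents).
  Term '3' has total degree 0+0 = 0.
  Term '10x^6' has total degree 6+0 = 6.
The maximum total degree among all terms is 6.

6


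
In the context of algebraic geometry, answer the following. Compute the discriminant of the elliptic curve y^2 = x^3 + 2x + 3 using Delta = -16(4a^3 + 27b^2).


Compute each component:
4a^3 = 4*2^3 = 4*8 = 32
27b^2 = 27*3^2 = 27*9 = 243
4a^3 + 27b^2 = 32 + 243 = 275
Delta = -16*275 = -4400

-4400


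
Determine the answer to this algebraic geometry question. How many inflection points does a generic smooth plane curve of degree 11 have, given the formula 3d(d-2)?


For a general smooth plane curve C of degree d, the inflection points are
the intersection of C with its Hessian curve, which has degree 3(d-2).
By Bezout, the total intersection number is d * 3(d-2) = 11 * 27 = 297.
For a general curve every flex is ordinary, so each contributes
multiplicity 1 to C·Hess(C), and the number of distinct inflection
points is 3d(d-2).
Inflection points = 3*11*(11-2) = 3*11*9 = 297

297


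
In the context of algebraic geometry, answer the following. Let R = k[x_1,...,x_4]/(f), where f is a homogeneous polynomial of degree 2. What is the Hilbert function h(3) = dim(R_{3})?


For R = k[x_1,...,x_n]/(f) with f homogeneous of degree e:
The Hilbert series is (1 - t^e)/(1 - t)^n.
So h(d) = C(d+n-1, n-1) - C(d-e+n-1, n-1) for d >= e.
With n=4, e=2, d=3:
C(3+4-1, 4-1) = C(6, 3) = 20
C(3-2+4-1, 4-1) = C(4, 3) = 4
h(3) = 20 - 4 = 16

16


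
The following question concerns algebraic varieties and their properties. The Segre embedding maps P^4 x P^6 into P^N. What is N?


The Segre embedding maps P^m x P^n into P^N via
all products of coordinates from each factor.
N = (m+1)(n+1) - 1
N = (4+1)(6+1) - 1
N = 5*7 - 1
N = 35 - 1 = 34

34


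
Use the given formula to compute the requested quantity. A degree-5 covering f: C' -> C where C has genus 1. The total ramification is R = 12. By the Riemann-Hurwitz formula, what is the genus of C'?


Riemann-Hurwitz formula: 2g' - 2 = d(2g - 2) + R
Given: d = 5, g = 1, R = 12
2g' - 2 = 5*(2*1 - 2) + 12
2g' - 2 = 5*0 + 12
2g' - 2 = 0 + 12 = 12
2g' = 14
g' = 7

7


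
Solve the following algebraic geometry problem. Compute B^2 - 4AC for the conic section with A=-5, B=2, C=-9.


The discriminant of a conic Ax^2 + Bxy + Cy^2 + ... = 0 is B^2 - 4AC.
B^2 = 2^2 = 4
4AC = 4*(-5)*(-9) = 180
Discriminant = 4 - 180 = -176

-176


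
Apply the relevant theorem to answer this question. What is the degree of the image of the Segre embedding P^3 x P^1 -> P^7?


The degree of the Segre variety P^3 x P^1 is C(m+n, m).
= C(4, 3)
= 4

4


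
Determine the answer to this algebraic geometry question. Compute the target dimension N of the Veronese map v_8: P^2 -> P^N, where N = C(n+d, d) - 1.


The Veronese embedding v_d: P^n -> P^N maps each point to all
degree-d monomials in n+1 homogeneous coordinates.
N = C(n+d, d) - 1
N = C(2+8, 8) - 1
N = C(10, 8) - 1
C(10, 8) = 45
N = 45 - 1 = 44

44


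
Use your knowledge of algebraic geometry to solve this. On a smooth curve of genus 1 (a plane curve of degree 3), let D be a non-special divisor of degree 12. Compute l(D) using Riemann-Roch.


First, compute the genus of a smooth plane curve of degree 3:
g = (d-1)(d-2)/2 = (3-1)(3-2)/2 = 1
For a non-special divisor D (i.e., h^1(D) = 0), Riemann-Roch gives:
l(D) = deg(D) - g + 1
Since deg(D) = 12 >= 2g - 1 = 1, D is non-special.
l(D) = 12 - 1 + 1 = 12

12


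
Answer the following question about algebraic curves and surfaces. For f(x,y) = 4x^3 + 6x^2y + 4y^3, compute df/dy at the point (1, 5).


df/dy = 6*x^2 + 3*4*y^2
At (1,5): 6*1^2 + 3*4*5^2
= 6 + 300
= 306

306


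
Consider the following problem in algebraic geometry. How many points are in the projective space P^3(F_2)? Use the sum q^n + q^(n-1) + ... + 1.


P^3(F_2) has (q^(n+1) - 1)/(q - 1) points.
= 2^3 + 2^2 + 2^1 + 2^0
= 8 + 4 + 2 + 1
= 15

15


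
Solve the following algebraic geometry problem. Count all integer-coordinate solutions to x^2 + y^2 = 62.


Systematically check integer values of x where x^2 <= 62.
For each valid x, check if 62 - x^2 is a perfect square.
Total integer solutions found: 0

0


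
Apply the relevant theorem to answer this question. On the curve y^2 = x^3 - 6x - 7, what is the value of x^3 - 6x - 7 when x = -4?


Compute x^3 - 6x - 7 at x = -4:
x^3 = (-4)^3 = -64
(-6)*x = (-6)*(-4) = 24
Sum: -64 + 24 - 7 = -47

-47


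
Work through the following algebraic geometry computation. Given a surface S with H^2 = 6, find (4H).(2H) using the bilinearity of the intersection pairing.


Using bilinearity of the intersection pairing on a surface S:
(aH).(bH) = ab * (H.H)
We have H^2 = 6.
D.E = (4H).(2H) = 4*2*6
= 8*6
= 48

48


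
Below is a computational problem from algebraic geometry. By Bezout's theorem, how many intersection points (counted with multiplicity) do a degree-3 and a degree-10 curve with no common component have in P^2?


Bezout's theorem states the intersection count equals the product of degrees.
Intersection count = 3 * 10 = 30

30


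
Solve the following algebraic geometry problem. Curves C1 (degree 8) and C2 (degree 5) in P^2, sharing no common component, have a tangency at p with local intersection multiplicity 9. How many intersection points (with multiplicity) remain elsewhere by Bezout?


By Bezout's theorem, the total intersection number is d1 * d2.
Total = 8 * 5 = 40
Intersection multiplicity at p = 9
Remaining intersections = 40 - 9 = 31

31


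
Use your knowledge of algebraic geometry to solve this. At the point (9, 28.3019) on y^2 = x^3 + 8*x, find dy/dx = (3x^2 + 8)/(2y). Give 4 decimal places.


Using implicit differentiation of y^2 = x^3 + 8*x:
2y * dy/dx = 3x^2 + 8
dy/dx = (3x^2 + 8)/(2y)
Numerator: 3*9^2 + 8 = 251
Denominator: 2*28.3019 = 56.6038
dy/dx = 251/56.6038 = 4.4343

4.4343


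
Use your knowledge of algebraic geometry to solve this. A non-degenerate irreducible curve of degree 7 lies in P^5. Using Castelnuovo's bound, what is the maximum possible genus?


Castelnuovo's bound: write d - 1 = m(r-1) + epsilon with 0 <= epsilon < r-1.
d - 1 = 7 - 1 = 6
r - 1 = 5 - 1 = 4
6 = 1*4 + 2, so m = 1, epsilon = 2
pi(d, r) = m(m-1)(r-1)/2 + m*epsilon
= 1*0*4/2 + 1*2
= 0/2 + 2
= 0 + 2 = 2

2


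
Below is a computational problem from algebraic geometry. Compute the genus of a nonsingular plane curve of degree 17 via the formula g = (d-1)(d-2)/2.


Using the genus formula for smooth plane curves:
g = (d-1)(d-2)/2
g = (17-1)(17-2)/2
g = 16*15/2
g = 240/2 = 120

120


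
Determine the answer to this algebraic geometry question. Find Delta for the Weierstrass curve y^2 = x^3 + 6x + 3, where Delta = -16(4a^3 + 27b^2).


Compute each component:
4a^3 = 4*6^3 = 4*216 = 864
27b^2 = 27*3^2 = 27*9 = 243
4a^3 + 27b^2 = 864 + 243 = 1107
Delta = -16*1107 = -17712

-17712


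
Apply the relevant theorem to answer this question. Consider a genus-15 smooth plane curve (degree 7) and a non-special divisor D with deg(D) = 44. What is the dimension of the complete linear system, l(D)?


First, compute the genus of a smooth plane curve of degree 7:
g = (d-1)(d-2)/2 = (7-1)(7-2)/2 = 15
For a non-special divisor D (i.e., h^1(D) = 0), Riemann-Roch gives:
l(D) = deg(D) - g + 1
Since deg(D) = 44 >= 2g - 1 = 29, D is non-special.
l(D) = 44 - 15 + 1 = 30

30


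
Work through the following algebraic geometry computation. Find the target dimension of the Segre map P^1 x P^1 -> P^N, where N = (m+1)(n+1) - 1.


The Segre embedding maps P^m x P^n into P^N via
all products of coordinates from each factor.
N = (m+1)(n+1) - 1
N = (1+1)(1+1) - 1
N = 2*2 - 1
N = 4 - 1 = 3

3


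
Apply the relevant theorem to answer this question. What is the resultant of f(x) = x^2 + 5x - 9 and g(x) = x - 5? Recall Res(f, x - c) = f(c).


For Res(f, x - c), we evaluate f at x = c.
f(5) = 5^2 + 5*5 - 9
= 25 + 25 - 9
= 50 - 9 = 41
Res(f, g) = 41

41


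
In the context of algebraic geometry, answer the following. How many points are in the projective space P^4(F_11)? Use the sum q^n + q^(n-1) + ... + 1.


P^4(F_11) has (q^(n+1) - 1)/(q - 1) points.
= 11^4 + 11^3 + 11^2 + 11^1 + 11^0
= 14641 + 1331 + 121 + 11 + 1
= 16105

16105


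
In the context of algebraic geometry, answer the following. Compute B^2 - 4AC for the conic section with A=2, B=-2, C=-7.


The discriminant of a conic Ax^2 + Bxy + Cy^2 + ... = 0 is B^2 - 4AC.
B^2 = (-2)^2 = 4
4AC = 4*2*(-7) = -56
Discriminant = 4 + 56 = 60

60


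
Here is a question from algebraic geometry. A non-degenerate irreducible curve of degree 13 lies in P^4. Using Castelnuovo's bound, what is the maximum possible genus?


Castelnuovo's bound: write d - 1 = m(r-1) + epsilon with 0 <= epsilon < r-1.
d - 1 = 13 - 1 = 12
r - 1 = 4 - 1 = 3
12 = 4*3 + 0, so m = 4, epsilon = 0
pi(d, r) = m(m-1)(r-1)/2 + m*epsilon
= 4*3*3/2 + 4*0
= 36/2 + 0
= 18 + 0 = 18

18


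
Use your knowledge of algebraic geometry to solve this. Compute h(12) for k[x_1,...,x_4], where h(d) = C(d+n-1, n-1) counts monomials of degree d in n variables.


The Hilbert function for the polynomial ring in 4 variables is:
h(d) = C(d+n-1, n-1)
h(12) = C(12+4-1, 4-1) = C(15, 3)
= 15! / (3! * 12!)
= 455

455


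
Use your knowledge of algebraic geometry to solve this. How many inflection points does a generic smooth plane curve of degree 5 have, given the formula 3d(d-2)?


For a general smooth plane curve C of degree d, the inflection points are
the intersection of C with its Hessian curve, which has degree 3(d-2).
By Bezout, the total intersection number is d * 3(d-2) = 5 * 9 = 45.
For a general curve every flex is ordinary, so each contributes
multiplicity 1 to C·Hess(C), and the number of distinct inflection
points is 3d(d-2).
Inflection points = 3*5*(5-2) = 3*5*3 = 45

45


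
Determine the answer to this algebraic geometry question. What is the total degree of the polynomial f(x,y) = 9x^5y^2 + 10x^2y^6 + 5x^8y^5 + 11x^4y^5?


Examine each term for its total degree (sum of exponents).
  Term '9x^5y^2' has total degree 5+2 = 7.
  Term '10x^2y^6' has total degree 2+6 = 8.
  Term '5x^8y^5' has total degree 8+5 = 13.
  Term '11x^4y^5' has total degree 4+5 = 9.
The maximum total degree among all terms is 13.

13


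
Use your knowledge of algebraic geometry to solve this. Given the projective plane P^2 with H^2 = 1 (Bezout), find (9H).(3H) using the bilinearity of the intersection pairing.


Using bilinearity of the intersection pairing on the projective plane P^2:
(aH).(bH) = ab * (H.H)
We have H^2 = 1 (Bezout).
D.E = (9H).(3H) = 9*3*1
= 27*1
= 27

27


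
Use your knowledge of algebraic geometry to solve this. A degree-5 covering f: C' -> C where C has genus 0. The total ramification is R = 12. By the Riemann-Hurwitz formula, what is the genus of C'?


Riemann-Hurwitz formula: 2g' - 2 = d(2g - 2) + R
Given: d = 5, g = 0, R = 12
2g' - 2 = 5*(2*0 - 2) + 12
2g' - 2 = 5*(-2) + 12
2g' - 2 = -10 + 12 = 2
2g' = 4
g' = 2

2


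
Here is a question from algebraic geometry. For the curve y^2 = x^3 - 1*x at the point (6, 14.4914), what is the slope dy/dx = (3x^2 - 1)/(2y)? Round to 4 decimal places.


Using implicit differentiation of y^2 = x^3 - 1*x:
2y * dy/dx = 3x^2 - 1
dy/dx = (3x^2 - 1)/(2y)
Numerator: 3*6^2 - 1 = 107
Denominator: 2*14.4914 = 28.9828
dy/dx = 107/28.9828 = 3.6918

3.6918


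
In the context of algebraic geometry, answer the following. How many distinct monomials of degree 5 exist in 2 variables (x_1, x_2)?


The number of degree-5 monomials in 2 variables is C(d+n-1, n-1).
= C(5+2-1, 2-1) = C(6, 1)
= 6

6


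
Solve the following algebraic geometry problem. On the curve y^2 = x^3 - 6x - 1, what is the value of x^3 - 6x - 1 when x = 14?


Compute x^3 - 6x - 1 at x = 14:
x^3 = 14^3 = 2744
(-6)*x = (-6)*14 = -84
Sum: 2744 - 84 - 1 = 2659

2659


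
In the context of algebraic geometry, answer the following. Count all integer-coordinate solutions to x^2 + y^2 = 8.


Systematically check integer values of x where x^2 <= 8.
For each valid x, check if 8 - x^2 is a perfect square.
x=2: 8 - 4 = 4, sqrt = 2 (valid)
Total integer solutions found: 4

4


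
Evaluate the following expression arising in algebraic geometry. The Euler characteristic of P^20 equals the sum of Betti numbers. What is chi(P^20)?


The complex projective space P^20 has one cell in each even real dimension 0, 2, ..., 40.
The cohomology groups are H^{2k}(P^20) = Z for k = 0,...,20, and 0 otherwise.
Euler characteristic = sum of Betti numbers = 1 per even-dimensional cohomology group.
chi(P^20) = 20 + 1 = 21

21


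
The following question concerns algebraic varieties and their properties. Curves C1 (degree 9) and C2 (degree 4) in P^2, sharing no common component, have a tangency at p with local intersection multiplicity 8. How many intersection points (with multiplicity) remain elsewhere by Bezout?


By Bezout's theorem, the total intersection number is d1 * d2.
Total = 9 * 4 = 36
Intersection multiplicity at p = 8
Remaining intersections = 36 - 8 = 28

28


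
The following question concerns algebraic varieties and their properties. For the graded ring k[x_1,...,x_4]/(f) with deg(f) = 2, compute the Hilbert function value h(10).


For R = k[x_1,...,x_n]/(f) with f homogeneous of degree e:
The Hilbert series is (1 - t^e)/(1 - t)^n.
So h(d) = C(d+n-1, n-1) - C(d-e+n-1, n-1) for d >= e.
With n=4, e=2, d=10:
C(10+4-1, 4-1) = C(13, 3) = 286
C(10-2+4-1, 4-1) = C(11, 3) = 165
h(10) = 286 - 165 = 121

121


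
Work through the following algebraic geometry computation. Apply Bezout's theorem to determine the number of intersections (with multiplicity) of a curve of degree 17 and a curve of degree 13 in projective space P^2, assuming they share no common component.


Bezout's theorem states the intersection count equals the product of degrees.
Intersection count = 17 * 13 = 221

221


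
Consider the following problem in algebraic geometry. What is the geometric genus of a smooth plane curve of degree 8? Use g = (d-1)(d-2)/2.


Using the genus formula for smooth plane curves:
g = (d-1)(d-2)/2
g = (8-1)(8-2)/2
g = 7*6/2
g = 42/2 = 21

21


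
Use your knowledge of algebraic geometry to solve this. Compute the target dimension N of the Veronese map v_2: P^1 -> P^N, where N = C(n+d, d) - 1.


The Veronese embedding v_d: P^n -> P^N maps each point to all
degree-d monomials in n+1 homogeneous coordinates.
N = C(n+d, d) - 1
N = C(1+2, 2) - 1
N = C(3, 2) - 1
C(3, 2) = 3
N = 3 - 1 = 2

2


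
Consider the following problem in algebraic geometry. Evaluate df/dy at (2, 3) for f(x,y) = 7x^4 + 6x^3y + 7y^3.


df/dy = 6*x^3 + 3*7*y^2
At (2,3): 6*2^3 + 3*7*3^2
= 48 + 189
= 237

237


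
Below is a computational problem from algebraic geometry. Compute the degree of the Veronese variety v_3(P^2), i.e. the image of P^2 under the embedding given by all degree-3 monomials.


The Veronese variety v_3(P^2) has degree d^r.
d^r = 3^2 = 9

9


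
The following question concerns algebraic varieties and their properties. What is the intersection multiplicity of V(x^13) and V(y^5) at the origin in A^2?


The intersection multiplicity of V(x^a) and V(y^b) at the origin is:
I(O; V(x^13), V(y^5)) = dim_k(k[x,y]/(x^13, y^5))
A basis for k[x,y]/(x^13, y^5) is the set of monomials x^i * y^j
where 0 <= i < 13 and 0 <= j < 5.
The number of such monomials is 13 * 5 = 65

65


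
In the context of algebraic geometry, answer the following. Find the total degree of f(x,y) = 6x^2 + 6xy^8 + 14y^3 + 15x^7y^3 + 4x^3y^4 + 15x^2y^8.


Examine each term for its total degree (sum of exponents).
  Term '6x^2' has total degree 2+0 = 2.
  Term '6xy^8' has total degree 1+8 = 9.
  Term '14y^3' has total degree 0+3 = 3.
  Term '15x^7y^3' has total degree 7+3 = 10.
  Term '4x^3y^4' has total degree 3+4 = 7.
  Term '15x^2y^8' has total degree 2+8 = 10.
The maximum total degree among all terms is 10.

10


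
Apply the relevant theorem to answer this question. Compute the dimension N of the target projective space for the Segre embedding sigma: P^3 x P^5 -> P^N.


The Segre embedding maps P^m x P^n into P^N via
all products of coordinates from each factor.
N = (m+1)(n+1) - 1
N = (3+1)(5+1) - 1
N = 4*6 - 1
N = 24 - 1 = 23

23


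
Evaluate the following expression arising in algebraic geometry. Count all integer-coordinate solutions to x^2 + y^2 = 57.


Systematically check integer values of x where x^2 <= 57.
For each valid x, check if 57 - x^2 is a perfect square.
Total integer solutions found: 0

0


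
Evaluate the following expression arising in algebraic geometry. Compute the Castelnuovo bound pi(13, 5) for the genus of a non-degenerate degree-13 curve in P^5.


Castelnuovo's bound: write d - 1 = m(r-1) + epsilon with 0 <= epsilon < r-1.
d - 1 = 13 - 1 = 12
r - 1 = 5 - 1 = 4
12 = 3*4 + 0, so m = 3, epsilon = 0
pi(d, r) = m(m-1)(r-1)/2 + m*epsilon
= 3*2*4/2 + 3*0
= 24/2 + 0
= 12 + 0 = 12

12


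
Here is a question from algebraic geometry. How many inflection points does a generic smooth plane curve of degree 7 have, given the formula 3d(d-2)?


For a general smooth plane curve C of degree d, the inflection points are
the intersection of C with its Hessian curve, which has degree 3(d-2).
By Bezout, the total intersection number is d * 3(d-2) = 7 * 15 = 105.
For a general curve every flex is ordinary, so each contributes
multiplicity 1 to C·Hess(C), and the number of distinct inflection
points is 3d(d-2).
Inflection points = 3*7*(7-2) = 3*7*5 = 105

105


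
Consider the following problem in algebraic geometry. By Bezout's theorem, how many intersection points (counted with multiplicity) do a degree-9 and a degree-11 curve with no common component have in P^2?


Bezout's theorem states the intersection count equals the product of degrees.
Intersection count = 9 * 11 = 99

99


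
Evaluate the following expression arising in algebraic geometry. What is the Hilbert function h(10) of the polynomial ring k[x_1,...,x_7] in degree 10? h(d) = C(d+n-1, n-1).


The Hilbert function for the polynomial ring in 7 variables is:
h(d) = C(d+n-1, n-1)
h(10) = C(10+7-1, 7-1) = C(16, 6)
= 16! / (6! * 10!)
= 8008

8008


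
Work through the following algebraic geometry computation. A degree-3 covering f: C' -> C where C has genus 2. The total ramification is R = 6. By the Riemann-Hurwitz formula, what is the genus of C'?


Riemann-Hurwitz formula: 2g' - 2 = d(2g - 2) + R
Given: d = 3, g = 2, R = 6
2g' - 2 = 3*(2*2 - 2) + 6
2g' - 2 = 3*2 + 6
2g' - 2 = 6 + 6 = 12
2g' = 14
g' = 7

7


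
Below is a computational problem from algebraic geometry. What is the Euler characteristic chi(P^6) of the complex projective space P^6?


The complex projective space P^6 has one cell in each even real dimension 0, 2, ..., 12.
The cohomology groups are H^{2k}(P^6) = Z for k = 0,...,6, and 0 otherwise.
Euler characteristic = sum of Betti numbers = 1 per even-dimensional cohomology group.
chi(P^6) = 6 + 1 = 7

7


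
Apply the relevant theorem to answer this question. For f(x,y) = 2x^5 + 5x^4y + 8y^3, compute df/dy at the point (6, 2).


df/dy = 5*x^4 + 3*8*y^2
At (6,2): 5*6^4 + 3*8*2^2
= 6480 + 96
= 6576

6576


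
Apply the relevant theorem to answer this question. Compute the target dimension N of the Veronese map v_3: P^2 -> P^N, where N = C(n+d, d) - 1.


The Veronese embedding v_d: P^n -> P^N maps each point to all
degree-d monomials in n+1 homogeneous coordinates.
N = C(n+d, d) - 1
N = C(2+3, 3) - 1
N = C(5, 3) - 1
C(5, 3) = 10
N = 10 - 1 = 9

9


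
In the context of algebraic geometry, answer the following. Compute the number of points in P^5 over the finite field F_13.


P^5(F_13) has (q^(n+1) - 1)/(q - 1) points.
= 13^5 + 13^4 + 13^3 + 13^2 + 13^1 + 13^0
= 371293 + 28561 + 2197 + 169 + 13 + 1
= 402234

402234


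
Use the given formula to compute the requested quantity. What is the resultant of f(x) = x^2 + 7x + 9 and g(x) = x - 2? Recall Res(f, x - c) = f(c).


For Res(f, x - c), we evaluate f at x = c.
f(2) = 2^2 + 7*2 + 9
= 4 + 14 + 9
= 18 + 9 = 27
Res(f, g) = 27

27


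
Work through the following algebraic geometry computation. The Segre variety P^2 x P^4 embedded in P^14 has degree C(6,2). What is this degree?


The degree of the Segre variety P^2 x P^4 is C(m+n, m).
= C(6, 2)
= 15

15


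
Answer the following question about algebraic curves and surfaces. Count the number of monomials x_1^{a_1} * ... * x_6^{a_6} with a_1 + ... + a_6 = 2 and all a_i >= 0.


The number of degree-2 monomials in 6 variables is C(d+n-1, n-1).
= C(2+6-1, 6-1) = C(7, 5)
= 21

21
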